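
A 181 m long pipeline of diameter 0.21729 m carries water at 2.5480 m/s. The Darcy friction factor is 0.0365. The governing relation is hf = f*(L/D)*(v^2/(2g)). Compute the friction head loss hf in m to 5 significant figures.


hf = 0.0365 * (181/0.21729) * (2.5480^2 / (2*9.81))
hf = 10.061 m
Therefore the friction head loss hf = 10.061 m.


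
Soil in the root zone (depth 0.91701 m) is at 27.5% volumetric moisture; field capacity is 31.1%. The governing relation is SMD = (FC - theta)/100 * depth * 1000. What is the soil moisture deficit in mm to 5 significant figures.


SMD = (31.1 - 27.5)/100 * 0.91701 * 1000 = 33.012 mm
Therefore the soil moisture deficit = 33.012 mm.


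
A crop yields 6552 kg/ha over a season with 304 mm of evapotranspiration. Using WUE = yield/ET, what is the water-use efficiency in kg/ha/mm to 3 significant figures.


WUE = 6552 / 304 = 21.6 kg/ha/mm
Therefore the water-use efficiency = 21.6 kg/ha/mm.


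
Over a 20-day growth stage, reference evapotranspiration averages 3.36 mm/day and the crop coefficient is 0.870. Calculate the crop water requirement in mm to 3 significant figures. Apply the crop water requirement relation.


Approach: apply the crop water requirement relation, CWR = ET0 * Kc * days.
CWR = 3.36 * 0.870 * 20 = 58.5 mm
Therefore the crop water requirement = 58.5 mm.


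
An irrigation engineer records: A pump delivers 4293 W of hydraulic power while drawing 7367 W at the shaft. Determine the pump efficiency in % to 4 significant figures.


Approach: apply the efficiency ratio, eta = (P_out/P_in)*100.
eta = (4293 / 7367) * 100 = 58.27 %
Therefore the pump efficiency = 58.27 %.


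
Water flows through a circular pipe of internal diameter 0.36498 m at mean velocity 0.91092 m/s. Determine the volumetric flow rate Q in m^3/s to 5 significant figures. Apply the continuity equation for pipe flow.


Approach: apply the continuity equation for pipe flow, Q = A * v with A = pi*(D/2)^2.
A = pi*(0.36498/2)^2 = 0.1046232 m^2
Q = 0.1046232 * 0.91092 = 0.095303 m^3/s
Therefore the volumetric flow rate Q = 0.095303 m^3/s.


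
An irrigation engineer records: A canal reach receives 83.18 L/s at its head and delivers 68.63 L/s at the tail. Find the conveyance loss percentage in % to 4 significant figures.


Approach: apply the conveyance loss ratio, loss% = ((Q_head - Q_tail)/Q_head)*100.
loss = ((83.18 - 68.63)/83.18)*100 = 17.49 %
Therefore the conveyance loss percentage = 17.49 %.


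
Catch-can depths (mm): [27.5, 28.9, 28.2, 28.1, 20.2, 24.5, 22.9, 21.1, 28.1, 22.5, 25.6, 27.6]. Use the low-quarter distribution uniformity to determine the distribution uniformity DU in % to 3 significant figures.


Approach: apply the low-quarter distribution uniformity, DU = (mean of lowest quarter of readings / overall mean)*100.
sorted lowest 3 of 12: [20.2, 21.1, 22.5] -> mean = 21.267 mm
overall mean = 25.433 mm
DU = (21.267/25.433)*100 = 83.6 %
Therefore the distribution uniformity DU = 83.6 %.


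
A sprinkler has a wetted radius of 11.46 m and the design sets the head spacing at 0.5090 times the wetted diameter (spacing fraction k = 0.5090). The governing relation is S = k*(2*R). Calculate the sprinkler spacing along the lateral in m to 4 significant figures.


S = 0.5090 * (2 * 11.46) = 11.67 m
Therefore the sprinkler spacing along the lateral = 11.67 m.


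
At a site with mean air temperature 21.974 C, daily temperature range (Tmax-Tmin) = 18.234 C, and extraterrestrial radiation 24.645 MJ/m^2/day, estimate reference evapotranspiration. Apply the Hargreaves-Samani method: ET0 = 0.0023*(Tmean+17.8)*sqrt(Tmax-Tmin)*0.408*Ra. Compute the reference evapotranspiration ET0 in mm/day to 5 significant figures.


ET0 = 0.0023*(21.974+17.8)*sqrt(18.234)*0.408*24.645 = 3.9279 mm/day
Therefore the reference evapotranspiration ET0 = 3.9279 mm/day.


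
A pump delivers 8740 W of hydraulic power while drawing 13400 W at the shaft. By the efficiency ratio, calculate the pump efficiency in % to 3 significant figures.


Approach: apply the efficiency ratio, eta = (P_out/P_in)*100.
eta = (8740 / 13400) * 100 = 65.2 %
Therefore the pump efficiency = 65.2 %.


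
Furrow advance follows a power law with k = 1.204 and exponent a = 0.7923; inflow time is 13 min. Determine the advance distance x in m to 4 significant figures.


Approach: apply the power-law advance function, x = k*t^a.
x = 1.204 * 13^0.7923 = 9.188 m
Therefore the advance distance x = 9.188 m.


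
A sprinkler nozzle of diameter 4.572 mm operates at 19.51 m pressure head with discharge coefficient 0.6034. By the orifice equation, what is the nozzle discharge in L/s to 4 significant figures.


Approach: apply the orifice equation, Q = Cd*A*sqrt(2*g*h), A = pi*(d/2)^2.
A = pi*(4.572e-3/2)^2 = 1.64173e-05 m^2
Q = 0.6034 * 1.64173e-05 * sqrt(2*9.81*19.51) * 1000 = 0.1938 L/s
Therefore the nozzle discharge = 0.1938 L/s.


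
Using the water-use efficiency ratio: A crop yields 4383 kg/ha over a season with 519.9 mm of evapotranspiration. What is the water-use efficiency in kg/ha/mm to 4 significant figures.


Approach: apply the water-use efficiency ratio, WUE = yield/ET.
WUE = 4383 / 519.9 = 8.430 kg/ha/mm
Therefore the water-use efficiency = 8.430 kg/ha/mm.


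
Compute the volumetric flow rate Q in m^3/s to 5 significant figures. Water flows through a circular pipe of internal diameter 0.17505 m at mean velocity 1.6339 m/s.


Approach: apply the continuity equation for pipe flow, Q = A * v with A = pi*(D/2)^2.
A = pi*(0.17505/2)^2 = 0.02406657 m^2
Q = 0.02406657 * 1.6339 = 0.039322 m^3/s
Therefore the volumetric flow rate Q = 0.039322 m^3/s.


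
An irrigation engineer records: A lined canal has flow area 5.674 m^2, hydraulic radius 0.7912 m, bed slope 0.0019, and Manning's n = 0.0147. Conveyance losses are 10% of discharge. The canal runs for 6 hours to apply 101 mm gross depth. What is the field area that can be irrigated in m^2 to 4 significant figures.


Approach: apply Manning's equation with a conveyance and depth budget, Q = (1/n)*A*R^(2/3)*S^(1/2); Q_field = Q*(1-loss); Area = Q_field*t/(d/1000).
Step 1 — canal discharge (Manning's equation):
  Q = (1/0.0147) * 5.674 * 0.7912^(2/3) * 0.0019^(1/2) = 14.3926 m^3/s
Step 2 — delivered flow: Q_field = 14.3926*(1 - 10/100) = 12.9534 m^3/s
Step 3 — volume delivered: V = 12.9534 * 6*3600 = 279792 m^3
Step 4 — area served: A = V / (depth/1000) = 279792 / 0.101 = 2770000 m^2
Therefore the field area that can be irrigated = 2770000 m^2.


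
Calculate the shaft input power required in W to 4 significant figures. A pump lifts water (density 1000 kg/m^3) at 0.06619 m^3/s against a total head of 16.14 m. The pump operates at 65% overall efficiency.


Approach: apply hydraulic power then efficiency conversion, P = rho*g*Q*H; P_in = P/eta.
Step 1 — hydraulic power (P = rho*g*Q*H):
  P = 1000 * 9.81 * 0.06619 * 16.14 = 10480.1 W
Step 2 — input power: P_in = P/eta = 10480.1 / 0.65 = 16120 W
Therefore the shaft input power required = 16120 W.


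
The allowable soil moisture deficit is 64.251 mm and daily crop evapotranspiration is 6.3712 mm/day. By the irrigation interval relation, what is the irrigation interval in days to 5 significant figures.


Approach: apply the irrigation interval relation, interval = SMD / ETc.
interval = 64.251 / 6.3712 = 10.085 days
Therefore the irrigation interval = 10.085 days.


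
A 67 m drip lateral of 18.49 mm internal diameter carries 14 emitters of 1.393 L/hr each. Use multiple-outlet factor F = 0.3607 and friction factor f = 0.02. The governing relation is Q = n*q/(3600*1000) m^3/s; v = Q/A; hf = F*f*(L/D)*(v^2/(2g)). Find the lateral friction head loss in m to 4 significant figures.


Q = 14*1.393/(3600*1000) = 5.41722e-06 m^3/s
A = pi*(18.49e-3/2)^2 = 2.68512e-04 m^2, so v = Q/A = 0.0201750 m/s
hf = 0.3607*0.02*(67/0.01849)*(0.0201750^2/(2*9.81)) = 0.0005423 m
Therefore the lateral friction head loss = 0.0005423 m.


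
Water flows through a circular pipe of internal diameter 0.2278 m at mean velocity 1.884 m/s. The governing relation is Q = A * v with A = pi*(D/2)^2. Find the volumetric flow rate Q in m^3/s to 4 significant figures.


A = pi*(0.2278/2)^2 = 0.0407565 m^2
Q = 0.0407565 * 1.884 = 0.07679 m^3/s
Therefore the volumetric flow rate Q = 0.07679 m^3/s.


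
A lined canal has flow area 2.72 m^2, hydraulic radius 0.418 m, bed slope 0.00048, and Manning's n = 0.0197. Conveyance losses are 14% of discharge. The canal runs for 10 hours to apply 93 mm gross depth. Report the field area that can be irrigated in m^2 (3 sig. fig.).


Approach: apply Manning's equation with a conveyance and depth budget, Q = (1/n)*A*R^(2/3)*S^(1/2); Q_field = Q*(1-loss); Area = Q_field*t/(d/1000).
Step 1 — canal discharge (Manning's equation):
  Q = (1/0.0197) * 2.72 * 0.418^(2/3) * 0.00048^(1/2) = 1.6911 m^3/s
Step 2 — delivered flow: Q_field = 1.6911*(1 - 14/100) = 1.4544 m^3/s
Step 3 — volume delivered: V = 1.4544 * 10*3600 = 52357 m^3
Step 4 — area served: A = V / (depth/1000) = 52357 / 0.093 = 563000 m^2
Therefore the field area that can be irrigated = 563000 m^2.


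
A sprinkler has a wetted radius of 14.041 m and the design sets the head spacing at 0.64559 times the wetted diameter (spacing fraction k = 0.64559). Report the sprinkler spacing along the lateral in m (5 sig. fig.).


Approach: apply the sprinkler spacing rule (spacing as a fraction of wetted diameter), S = k*(2*R).
S = 0.64559 * (2 * 14.041) = 18.129 m
Therefore the sprinkler spacing along the lateral = 18.129 m.


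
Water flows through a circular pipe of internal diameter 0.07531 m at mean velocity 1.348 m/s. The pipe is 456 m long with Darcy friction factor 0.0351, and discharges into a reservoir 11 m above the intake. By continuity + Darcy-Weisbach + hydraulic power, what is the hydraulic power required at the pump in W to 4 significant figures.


Approach: apply continuity + Darcy-Weisbach + hydraulic power, Q = A*v; hf = f*(L/D)*(v^2/(2g)); H = static + hf; P = rho*g*Q*H.
Step 1 — flow rate (continuity, Q = A*v):
  A = pi*(0.07531/2)^2 = 0.00445446 m^2
  Q = 0.00445446 * 1.348 = 0.00600461 m^3/s
Step 2 — friction head loss (Darcy-Weisbach):
  hf = 0.0351 * (456/0.07531) * (1.348^2 / (2*9.81))
  hf = 19.6834 m
Step 3 — total head: H = 11 + 19.6834 = 30.6834 m
Step 4 — hydraulic power (P = rho*g*Q*H):
  P = 1000 * 9.81 * 0.00600461 * 30.6834 = 1807 W
Therefore the hydraulic power required at the pump = 1807 W.


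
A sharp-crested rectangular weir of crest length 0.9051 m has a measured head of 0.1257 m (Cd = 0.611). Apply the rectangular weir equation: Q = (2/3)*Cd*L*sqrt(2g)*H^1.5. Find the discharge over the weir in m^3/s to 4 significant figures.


Q = (2/3)*0.611*0.9051*sqrt(2*9.81)*0.1257^1.5 = 0.07278 m^3/s
Therefore the discharge over the weir = 0.07278 m^3/s.


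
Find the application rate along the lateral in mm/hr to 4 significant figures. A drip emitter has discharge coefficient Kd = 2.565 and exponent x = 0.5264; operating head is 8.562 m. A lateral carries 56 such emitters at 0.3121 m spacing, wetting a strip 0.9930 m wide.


Approach: apply the emitter equation with a lateral mass balance, q = Kd*h^x; Q = n*q; rate = Q/(n*spacing*width).
Step 1 — single emitter flow (q = Kd*h^x):
  q = 2.565 * 8.562^0.5264 = 7.94319 L/hr
Step 2 — total lateral flow: Q = 56 * 7.94319 = 444.819 L/hr
Step 3 — wetted area: A = 56 * 0.3121 * 0.9930 = 17.3553 m^2
Step 4 — application rate: Q/A = 444.819/17.3553 = 25.63 mm/hr
Therefore the application rate along the lateral = 25.63 mm/hr.


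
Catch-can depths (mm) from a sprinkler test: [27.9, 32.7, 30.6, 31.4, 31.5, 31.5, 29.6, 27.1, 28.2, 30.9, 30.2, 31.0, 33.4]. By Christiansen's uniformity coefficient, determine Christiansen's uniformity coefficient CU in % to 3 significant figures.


Approach: apply Christiansen's uniformity coefficient, CU = (1 - mean_abs_deviation/mean)*100.
mean = 30.462 mm
mean |d_i - mean| = 1.4320 mm
CU = (1 - 1.4320/30.462)*100 = 95.3 %
Therefore Christiansen's uniformity coefficient CU = 95.3 %.


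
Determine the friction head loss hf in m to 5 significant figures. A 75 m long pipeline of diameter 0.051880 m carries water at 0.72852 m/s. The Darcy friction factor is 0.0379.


Approach: apply the Darcy-Weisbach equation, hf = f*(L/D)*(v^2/(2g)).
hf = 0.0379 * (75/0.051880) * (0.72852^2 / (2*9.81))
hf = 1.4821 m
Therefore the friction head loss hf = 1.4821 m.


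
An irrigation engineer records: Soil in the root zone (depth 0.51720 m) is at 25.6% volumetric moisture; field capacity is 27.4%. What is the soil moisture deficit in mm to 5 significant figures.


Approach: apply the soil moisture deficit relation, SMD = (FC - theta)/100 * depth * 1000.
SMD = (27.4 - 25.6)/100 * 0.51720 * 1000 = 9.3096 mm
Therefore the soil moisture deficit = 9.3096 mm.


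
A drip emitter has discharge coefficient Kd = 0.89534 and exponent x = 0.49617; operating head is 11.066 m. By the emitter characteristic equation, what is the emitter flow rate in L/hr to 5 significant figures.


Approach: apply the emitter characteristic equation, q = Kd * h^x.
q = 0.89534 * 11.066^0.49617 = 2.9511 L/hr
Therefore the emitter flow rate = 2.9511 L/hr.


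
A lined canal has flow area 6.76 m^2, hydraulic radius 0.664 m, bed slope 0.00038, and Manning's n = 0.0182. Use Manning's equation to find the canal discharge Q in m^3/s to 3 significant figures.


Approach: apply Manning's equation, Q = (1/n)*A*R^(2/3)*S^(1/2).
Q = (1/0.0182) * 6.76 * 0.664^(2/3) * 0.00038^(1/2) = 5.51 m^3/s
Therefore the canal discharge Q = 5.51 m^3/s.


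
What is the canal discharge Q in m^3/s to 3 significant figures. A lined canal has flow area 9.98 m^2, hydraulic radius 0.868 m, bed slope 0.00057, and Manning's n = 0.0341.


Approach: apply Manning's equation, Q = (1/n)*A*R^(2/3)*S^(1/2).
Q = (1/0.0341) * 9.98 * 0.868^(2/3) * 0.00057^(1/2) = 6.36 m^3/s
Therefore the canal discharge Q = 6.36 m^3/s.


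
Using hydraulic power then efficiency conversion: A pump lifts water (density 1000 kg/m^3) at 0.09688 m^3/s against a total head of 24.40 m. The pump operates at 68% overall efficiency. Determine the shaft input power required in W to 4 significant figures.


Approach: apply hydraulic power then efficiency conversion, P = rho*g*Q*H; P_in = P/eta.
Step 1 — hydraulic power (P = rho*g*Q*H):
  P = 1000 * 9.81 * 0.09688 * 24.40 = 23189.6 W
Step 2 — input power: P_in = P/eta = 23189.6 / 0.68 = 34100 W
Therefore the shaft input power required = 34100 W.


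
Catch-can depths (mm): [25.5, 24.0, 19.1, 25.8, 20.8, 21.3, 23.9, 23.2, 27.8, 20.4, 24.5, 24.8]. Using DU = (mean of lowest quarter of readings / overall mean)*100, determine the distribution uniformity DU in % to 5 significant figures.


sorted lowest 3 of 12: [19.1, 20.4, 20.8] -> mean = 20.10000 mm
overall mean = 23.42500 mm
DU = (20.10000/23.42500)*100 = 85.806 %
Therefore the distribution uniformity DU = 85.806 %.


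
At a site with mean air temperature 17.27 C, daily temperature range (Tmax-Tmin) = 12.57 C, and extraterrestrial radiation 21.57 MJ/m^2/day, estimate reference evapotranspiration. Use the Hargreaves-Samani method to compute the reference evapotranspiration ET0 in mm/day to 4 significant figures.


Approach: apply the Hargreaves-Samani method, ET0 = 0.0023*(Tmean+17.8)*sqrt(Tmax-Tmin)*0.408*Ra.
ET0 = 0.0023*(17.27+17.8)*sqrt(12.57)*0.408*21.57 = 2.517 mm/day
Therefore the reference evapotranspiration ET0 = 2.517 mm/day.


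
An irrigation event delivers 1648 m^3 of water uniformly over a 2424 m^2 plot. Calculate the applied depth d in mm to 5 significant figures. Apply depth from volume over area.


Approach: apply depth from volume over area, d = (V/A)*1000.
d = (1648 / 2424) * 1000 = 679.87 mm
Therefore the applied depth d = 679.87 mm.


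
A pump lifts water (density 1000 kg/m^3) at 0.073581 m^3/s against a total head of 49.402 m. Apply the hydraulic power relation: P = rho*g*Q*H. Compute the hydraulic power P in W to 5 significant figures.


P = 1000 * 9.81 * 0.073581 * 49.402 = 35660 W
Therefore the hydraulic power P = 35660 W.


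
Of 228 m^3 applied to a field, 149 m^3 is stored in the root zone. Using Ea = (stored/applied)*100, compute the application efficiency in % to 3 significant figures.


Ea = (149/228)*100 = 65.4 %
Therefore the application efficiency = 65.4 %.


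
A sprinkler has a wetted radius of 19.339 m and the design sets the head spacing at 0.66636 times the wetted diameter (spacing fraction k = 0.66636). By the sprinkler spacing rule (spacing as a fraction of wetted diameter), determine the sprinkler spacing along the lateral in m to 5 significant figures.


Approach: apply the sprinkler spacing rule (spacing as a fraction of wetted diameter), S = k*(2*R).
S = 0.66636 * (2 * 19.339) = 25.773 m
Therefore the sprinkler spacing along the lateral = 25.773 m.


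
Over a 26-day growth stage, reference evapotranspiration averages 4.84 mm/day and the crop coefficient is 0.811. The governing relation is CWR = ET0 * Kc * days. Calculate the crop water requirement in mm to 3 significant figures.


CWR = 4.84 * 0.811 * 26 = 102 mm
Therefore the crop water requirement = 102 mm.


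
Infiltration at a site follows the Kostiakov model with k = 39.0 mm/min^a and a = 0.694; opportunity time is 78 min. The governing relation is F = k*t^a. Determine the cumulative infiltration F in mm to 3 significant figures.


F = 39.0 * 78^0.694 = 802 mm
Therefore the cumulative infiltration F = 802 mm.


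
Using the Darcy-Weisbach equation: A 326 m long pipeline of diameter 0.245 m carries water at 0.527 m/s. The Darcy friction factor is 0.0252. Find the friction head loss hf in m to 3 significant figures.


Approach: apply the Darcy-Weisbach equation, hf = f*(L/D)*(v^2/(2g)).
hf = 0.0252 * (326/0.245) * (0.527^2 / (2*9.81))
hf = 0.475 m
Therefore the friction head loss hf = 0.475 m.


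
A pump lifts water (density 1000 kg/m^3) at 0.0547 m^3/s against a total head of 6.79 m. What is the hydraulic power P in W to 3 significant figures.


Approach: apply the hydraulic power relation, P = rho*g*Q*H.
P = 1000 * 9.81 * 0.0547 * 6.79 = 3640 W
Therefore the hydraulic power P = 3640 W.


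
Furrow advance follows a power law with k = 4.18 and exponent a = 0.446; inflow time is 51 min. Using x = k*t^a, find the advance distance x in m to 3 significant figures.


x = 4.18 * 51^0.446 = 24.1 m
Therefore the advance distance x = 24.1 m.


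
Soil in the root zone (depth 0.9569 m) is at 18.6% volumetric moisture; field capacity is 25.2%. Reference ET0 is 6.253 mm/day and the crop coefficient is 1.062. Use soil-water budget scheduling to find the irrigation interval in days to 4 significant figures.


Approach: apply soil-water budget scheduling, SMD = (FC-theta)/100*depth*1000; ETc = ET0*Kc; interval = SMD/ETc.
Step 1 — soil moisture deficit:
  SMD = (25.2 - 18.6)/100 * 0.9569 * 1000 = 63.1554 mm
Step 2 — daily crop ET (ETc = ET0*Kc):
  ETc = 6.253 * 1.062 = 6.64069 mm/day
Step 3 — irrigation interval (SMD/ETc):
  interval = 63.1554 / 6.64069 = 9.510 days
Therefore the irrigation interval = 9.510 days.


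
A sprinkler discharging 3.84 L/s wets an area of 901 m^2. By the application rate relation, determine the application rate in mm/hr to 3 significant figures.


Approach: apply the application rate relation, rate = (Q/A)*3600.
rate = (3.84 / 901) * 3600 = 15.3 mm/hr
Therefore the application rate = 15.3 mm/hr.


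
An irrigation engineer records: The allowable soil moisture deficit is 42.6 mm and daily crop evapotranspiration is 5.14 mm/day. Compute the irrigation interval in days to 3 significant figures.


Approach: apply the irrigation interval relation, interval = SMD / ETc.
interval = 42.6 / 5.14 = 8.29 days
Therefore the irrigation interval = 8.29 days.


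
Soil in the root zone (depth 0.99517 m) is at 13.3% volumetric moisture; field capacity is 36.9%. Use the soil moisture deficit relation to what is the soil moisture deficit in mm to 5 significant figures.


Approach: apply the soil moisture deficit relation, SMD = (FC - theta)/100 * depth * 1000.
SMD = (36.9 - 13.3)/100 * 0.99517 * 1000 = 234.86 mm
Therefore the soil moisture deficit = 234.86 mm.


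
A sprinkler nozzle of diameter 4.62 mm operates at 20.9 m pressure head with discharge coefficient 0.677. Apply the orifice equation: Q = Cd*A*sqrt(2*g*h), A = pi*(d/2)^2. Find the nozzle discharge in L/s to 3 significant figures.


A = pi*(4.62e-3/2)^2 = 1.6764e-05 m^2
Q = 0.677 * 1.6764e-05 * sqrt(2*9.81*20.9) * 1000 = 0.230 L/s
Therefore the nozzle discharge = 0.230 L/s.


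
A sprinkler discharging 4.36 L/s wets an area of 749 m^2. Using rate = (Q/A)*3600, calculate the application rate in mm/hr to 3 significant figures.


rate = (4.36 / 749) * 3600 = 21.0 mm/hr
Therefore the application rate = 21.0 mm/hr.


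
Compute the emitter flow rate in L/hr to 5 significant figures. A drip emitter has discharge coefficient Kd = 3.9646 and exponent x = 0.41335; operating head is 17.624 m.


Approach: apply the emitter characteristic equation, q = Kd * h^x.
q = 3.9646 * 17.624^0.41335 = 12.980 L/hr
Therefore the emitter flow rate = 12.980 L/hr.


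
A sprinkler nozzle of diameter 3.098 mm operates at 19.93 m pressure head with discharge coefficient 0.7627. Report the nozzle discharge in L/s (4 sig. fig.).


Approach: apply the orifice equation, Q = Cd*A*sqrt(2*g*h), A = pi*(d/2)^2.
A = pi*(3.098e-3/2)^2 = 7.53794e-06 m^2
Q = 0.7627 * 7.53794e-06 * sqrt(2*9.81*19.93) * 1000 = 0.1137 L/s
Therefore the nozzle discharge = 0.1137 L/s.


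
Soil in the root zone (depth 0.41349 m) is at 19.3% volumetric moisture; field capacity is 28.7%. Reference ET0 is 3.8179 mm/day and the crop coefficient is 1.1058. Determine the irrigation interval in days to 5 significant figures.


Approach: apply soil-water budget scheduling, SMD = (FC-theta)/100*depth*1000; ETc = ET0*Kc; interval = SMD/ETc.
Step 1 — soil moisture deficit:
  SMD = (28.7 - 19.3)/100 * 0.41349 * 1000 = 38.86806 mm
Step 2 — daily crop ET (ETc = ET0*Kc):
  ETc = 3.8179 * 1.1058 = 4.221834 mm/day
Step 3 — irrigation interval (SMD/ETc):
  interval = 38.86806 / 4.221834 = 9.2064 days
Therefore the irrigation interval = 9.2064 days.


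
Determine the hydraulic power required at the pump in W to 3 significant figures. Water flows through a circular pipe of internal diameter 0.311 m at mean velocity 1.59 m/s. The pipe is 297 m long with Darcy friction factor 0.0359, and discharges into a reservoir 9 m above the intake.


Approach: apply continuity + Darcy-Weisbach + hydraulic power, Q = A*v; hf = f*(L/D)*(v^2/(2g)); H = static + hf; P = rho*g*Q*H.
Step 1 — flow rate (continuity, Q = A*v):
  A = pi*(0.311/2)^2 = 0.075964 m^2
  Q = 0.075964 * 1.59 = 0.12078 m^3/s
Step 2 — friction head loss (Darcy-Weisbach):
  hf = 0.0359 * (297/0.311) * (1.59^2 / (2*9.81))
  hf = 4.4176 m
Step 3 — total head: H = 9 + 4.4176 = 13.418 m
Step 4 — hydraulic power (P = rho*g*Q*H):
  P = 1000 * 9.81 * 0.12078 * 13.418 = 15900 W
Therefore the hydraulic power required at the pump = 15900 W.


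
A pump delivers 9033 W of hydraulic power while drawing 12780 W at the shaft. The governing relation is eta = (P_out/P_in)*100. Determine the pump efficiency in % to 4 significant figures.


eta = (9033 / 12780) * 100 = 70.68 %
Therefore the pump efficiency = 70.68 %.


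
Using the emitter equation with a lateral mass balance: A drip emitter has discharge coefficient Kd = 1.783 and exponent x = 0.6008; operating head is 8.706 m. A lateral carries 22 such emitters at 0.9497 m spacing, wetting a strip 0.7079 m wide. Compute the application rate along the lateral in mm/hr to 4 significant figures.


Approach: apply the emitter equation with a lateral mass balance, q = Kd*h^x; Q = n*q; rate = Q/(n*spacing*width).
Step 1 — single emitter flow (q = Kd*h^x):
  q = 1.783 * 8.706^0.6008 = 6.54326 L/hr
Step 2 — total lateral flow: Q = 22 * 6.54326 = 143.952 L/hr
Step 3 — wetted area: A = 22 * 0.9497 * 0.7079 = 14.7904 m^2
Step 4 — application rate: Q/A = 143.952/14.7904 = 9.733 mm/hr
Therefore the application rate along the lateral = 9.733 mm/hr.


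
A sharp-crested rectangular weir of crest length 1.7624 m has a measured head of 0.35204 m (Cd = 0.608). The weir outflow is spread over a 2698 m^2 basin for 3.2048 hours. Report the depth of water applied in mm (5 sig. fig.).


Approach: apply the rectangular weir equation with a volume-to-depth conversion, Q = (2/3)*Cd*L*sqrt(2g)*H^1.5; d = Q*t/A * 1000.
Step 1 — weir discharge:
  Q = (2/3)*0.608*1.7624*sqrt(2*9.81)*0.35204^1.5 = 0.6609283 m^3/s
Step 2 — volume: V = 0.6609283 * 3.2048*3600 = 7625.314 m^3
Step 3 — depth: d = V/A * 1000 = 7625.314/2698 * 1000 = 2826.3 mm
Therefore the depth of water applied = 2826.3 mm.


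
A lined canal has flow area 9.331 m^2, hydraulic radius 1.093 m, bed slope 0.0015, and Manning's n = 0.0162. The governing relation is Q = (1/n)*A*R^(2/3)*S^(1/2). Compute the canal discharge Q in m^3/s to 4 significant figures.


Q = (1/0.0162) * 9.331 * 1.093^(2/3) * 0.0015^(1/2) = 23.67 m^3/s
Therefore the canal discharge Q = 23.67 m^3/s.


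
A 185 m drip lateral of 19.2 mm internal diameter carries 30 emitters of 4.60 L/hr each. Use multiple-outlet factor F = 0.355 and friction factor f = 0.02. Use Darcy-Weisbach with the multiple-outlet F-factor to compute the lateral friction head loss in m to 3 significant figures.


Approach: apply Darcy-Weisbach with the multiple-outlet F-factor, Q = n*q/(3600*1000) m^3/s; v = Q/A; hf = F*f*(L/D)*(v^2/(2g)).
Q = 30*4.60/(3600*1000) = 3.8333e-05 m^3/s
A = pi*(19.2e-3/2)^2 = 2.8953e-04 m^2, so v = Q/A = 0.13240 m/s
hf = 0.355*0.02*(185/0.0192)*(0.13240^2/(2*9.81)) = 0.0611 m
Therefore the lateral friction head loss = 0.0611 m.


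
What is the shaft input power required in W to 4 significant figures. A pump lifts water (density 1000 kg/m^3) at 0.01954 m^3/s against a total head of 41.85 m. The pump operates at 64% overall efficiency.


Approach: apply hydraulic power then efficiency conversion, P = rho*g*Q*H; P_in = P/eta.
Step 1 — hydraulic power (P = rho*g*Q*H):
  P = 1000 * 9.81 * 0.01954 * 41.85 = 8022.12 W
Step 2 — input power: P_in = P/eta = 8022.12 / 0.64 = 12530 W
Therefore the shaft input power required = 12530 W.


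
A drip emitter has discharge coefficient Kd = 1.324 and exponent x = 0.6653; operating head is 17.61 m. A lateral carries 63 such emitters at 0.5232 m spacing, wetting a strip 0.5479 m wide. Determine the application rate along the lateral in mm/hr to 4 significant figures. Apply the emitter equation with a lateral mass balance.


Approach: apply the emitter equation with a lateral mass balance, q = Kd*h^x; Q = n*q; rate = Q/(n*spacing*width).
Step 1 — single emitter flow (q = Kd*h^x):
  q = 1.324 * 17.61^0.6653 = 8.92672 L/hr
Step 2 — total lateral flow: Q = 63 * 8.92672 = 562.383 L/hr
Step 3 — wetted area: A = 63 * 0.5232 * 0.5479 = 18.0597 m^2
Step 4 — application rate: Q/A = 562.383/18.0597 = 31.14 mm/hr
Therefore the application rate along the lateral = 31.14 mm/hr.


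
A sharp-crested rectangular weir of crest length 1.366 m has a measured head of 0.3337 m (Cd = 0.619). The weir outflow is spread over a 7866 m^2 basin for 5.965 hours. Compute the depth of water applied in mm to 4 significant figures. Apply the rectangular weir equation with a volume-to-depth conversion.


Approach: apply the rectangular weir equation with a volume-to-depth conversion, Q = (2/3)*Cd*L*sqrt(2g)*H^1.5; d = Q*t/A * 1000.
Step 1 — weir discharge:
  Q = (2/3)*0.619*1.366*sqrt(2*9.81)*0.3337^1.5 = 0.481320 m^3/s
Step 2 — volume: V = 0.481320 * 5.965*3600 = 10335.9 m^3
Step 3 — depth: d = V/A * 1000 = 10335.9/7866 * 1000 = 1314 mm
Therefore the depth of water applied = 1314 mm.


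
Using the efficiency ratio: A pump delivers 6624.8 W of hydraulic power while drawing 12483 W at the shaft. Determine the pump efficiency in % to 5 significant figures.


Approach: apply the efficiency ratio, eta = (P_out/P_in)*100.
eta = (6624.8 / 12483) * 100 = 53.071 %
Therefore the pump efficiency = 53.071 %.


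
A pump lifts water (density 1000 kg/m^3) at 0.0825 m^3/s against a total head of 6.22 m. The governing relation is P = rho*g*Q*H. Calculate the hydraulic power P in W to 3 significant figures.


P = 1000 * 9.81 * 0.0825 * 6.22 = 5030 W
Therefore the hydraulic power P = 5030 W.


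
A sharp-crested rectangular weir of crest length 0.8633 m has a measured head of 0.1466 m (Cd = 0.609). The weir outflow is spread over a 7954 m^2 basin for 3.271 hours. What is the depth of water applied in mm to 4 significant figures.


Approach: apply the rectangular weir equation with a volume-to-depth conversion, Q = (2/3)*Cd*L*sqrt(2g)*H^1.5; d = Q*t/A * 1000.
Step 1 — weir discharge:
  Q = (2/3)*0.609*0.8633*sqrt(2*9.81)*0.1466^1.5 = 0.0871441 m^3/s
Step 2 — volume: V = 0.0871441 * 3.271*3600 = 1026.17 m^3
Step 3 — depth: d = V/A * 1000 = 1026.17/7954 * 1000 = 129.0 mm
Therefore the depth of water applied = 129.0 mm.


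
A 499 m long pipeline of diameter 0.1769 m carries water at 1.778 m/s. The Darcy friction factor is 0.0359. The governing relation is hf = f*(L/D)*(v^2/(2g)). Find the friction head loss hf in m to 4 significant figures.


hf = 0.0359 * (499/0.1769) * (1.778^2 / (2*9.81))
hf = 16.32 m
Therefore the friction head loss hf = 16.32 m.


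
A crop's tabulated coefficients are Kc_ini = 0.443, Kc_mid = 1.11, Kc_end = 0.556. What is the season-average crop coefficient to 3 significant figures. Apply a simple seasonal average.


Approach: apply a simple seasonal average, Kc_avg = (Kc_ini + Kc_mid + Kc_end)/3.
Kc_avg = (0.443 + 1.11 + 0.556)/3 = 0.703
Therefore the season-average crop coefficient = 0.703.


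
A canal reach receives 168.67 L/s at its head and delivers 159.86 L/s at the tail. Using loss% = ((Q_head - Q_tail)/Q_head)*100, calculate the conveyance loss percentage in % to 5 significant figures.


loss = ((168.67 - 159.86)/168.67)*100 = 5.2232 %
Therefore the conveyance loss percentage = 5.2232 %.


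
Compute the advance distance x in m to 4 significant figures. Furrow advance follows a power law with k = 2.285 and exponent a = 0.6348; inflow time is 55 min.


Approach: apply the power-law advance function, x = k*t^a.
x = 2.285 * 55^0.6348 = 29.08 m
Therefore the advance distance x = 29.08 m.


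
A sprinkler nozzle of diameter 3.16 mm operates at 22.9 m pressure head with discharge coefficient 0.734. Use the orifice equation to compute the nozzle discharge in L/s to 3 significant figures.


Approach: apply the orifice equation, Q = Cd*A*sqrt(2*g*h), A = pi*(d/2)^2.
A = pi*(3.16e-3/2)^2 = 7.8427e-06 m^2
Q = 0.734 * 7.8427e-06 * sqrt(2*9.81*22.9) * 1000 = 0.122 L/s
Therefore the nozzle discharge = 0.122 L/s.


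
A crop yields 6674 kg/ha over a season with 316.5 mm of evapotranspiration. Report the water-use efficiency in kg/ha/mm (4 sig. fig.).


Approach: apply the water-use efficiency ratio, WUE = yield/ET.
WUE = 6674 / 316.5 = 21.09 kg/ha/mm
Therefore the water-use efficiency = 21.09 kg/ha/mm.


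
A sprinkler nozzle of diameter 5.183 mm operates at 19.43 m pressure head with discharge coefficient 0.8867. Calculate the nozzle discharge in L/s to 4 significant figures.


Approach: apply the orifice equation, Q = Cd*A*sqrt(2*g*h), A = pi*(d/2)^2.
A = pi*(5.183e-3/2)^2 = 2.10985e-05 m^2
Q = 0.8867 * 2.10985e-05 * sqrt(2*9.81*19.43) * 1000 = 0.3653 L/s
Therefore the nozzle discharge = 0.3653 L/s.


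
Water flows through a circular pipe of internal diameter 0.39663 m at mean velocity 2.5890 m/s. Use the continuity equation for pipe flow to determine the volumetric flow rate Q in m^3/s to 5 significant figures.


Approach: apply the continuity equation for pipe flow, Q = A * v with A = pi*(D/2)^2.
A = pi*(0.39663/2)^2 = 0.1235552 m^2
Q = 0.1235552 * 2.5890 = 0.31988 m^3/s
Therefore the volumetric flow rate Q = 0.31988 m^3/s.


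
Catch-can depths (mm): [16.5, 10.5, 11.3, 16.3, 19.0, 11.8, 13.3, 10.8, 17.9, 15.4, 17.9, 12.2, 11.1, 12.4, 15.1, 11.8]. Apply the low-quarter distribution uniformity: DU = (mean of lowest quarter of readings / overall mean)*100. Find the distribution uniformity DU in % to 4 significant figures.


sorted lowest 4 of 16: [10.5, 10.8, 11.1, 11.3] -> mean = 10.9250 mm
overall mean = 13.9563 mm
DU = (10.9250/13.9563)*100 = 78.28 %
Therefore the distribution uniformity DU = 78.28 %.


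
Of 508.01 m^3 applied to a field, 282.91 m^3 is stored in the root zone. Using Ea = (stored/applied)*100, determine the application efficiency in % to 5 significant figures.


Ea = (282.91/508.01)*100 = 55.690 %
Therefore the application efficiency = 55.690 %.


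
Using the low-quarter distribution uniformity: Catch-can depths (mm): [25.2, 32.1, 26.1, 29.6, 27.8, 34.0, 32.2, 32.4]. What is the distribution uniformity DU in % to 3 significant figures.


Approach: apply the low-quarter distribution uniformity, DU = (mean of lowest quarter of readings / overall mean)*100.
sorted lowest 2 of 8: [25.2, 26.1] -> mean = 25.650 mm
overall mean = 29.925 mm
DU = (25.650/29.925)*100 = 85.7 %
Therefore the distribution uniformity DU = 85.7 %.


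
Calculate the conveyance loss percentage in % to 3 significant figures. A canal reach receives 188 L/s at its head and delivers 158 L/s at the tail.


Approach: apply the conveyance loss ratio, loss% = ((Q_head - Q_tail)/Q_head)*100.
loss = ((188 - 158)/188)*100 = 16.0 %
Therefore the conveyance loss percentage = 16.0 %.


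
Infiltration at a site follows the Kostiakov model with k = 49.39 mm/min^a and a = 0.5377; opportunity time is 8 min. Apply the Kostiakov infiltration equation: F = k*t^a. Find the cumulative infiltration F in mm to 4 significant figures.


F = 49.39 * 8^0.5377 = 151.1 mm
Therefore the cumulative infiltration F = 151.1 mm.


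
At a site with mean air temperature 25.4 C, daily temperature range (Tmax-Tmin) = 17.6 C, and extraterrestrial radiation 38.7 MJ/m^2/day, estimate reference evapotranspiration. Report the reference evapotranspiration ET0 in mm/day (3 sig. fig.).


Approach: apply the Hargreaves-Samani method, ET0 = 0.0023*(Tmean+17.8)*sqrt(Tmax-Tmin)*0.408*Ra.
ET0 = 0.0023*(25.4+17.8)*sqrt(17.6)*0.408*38.7 = 6.58 mm/day
Therefore the reference evapotranspiration ET0 = 6.58 mm/day.


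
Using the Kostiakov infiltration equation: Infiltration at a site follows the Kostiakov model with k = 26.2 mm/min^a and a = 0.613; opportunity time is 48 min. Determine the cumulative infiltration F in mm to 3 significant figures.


Approach: apply the Kostiakov infiltration equation, F = k*t^a.
F = 26.2 * 48^0.613 = 281 mm
Therefore the cumulative infiltration F = 281 mm.


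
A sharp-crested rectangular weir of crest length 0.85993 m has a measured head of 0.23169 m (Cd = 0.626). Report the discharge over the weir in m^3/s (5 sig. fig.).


Approach: apply the rectangular weir equation, Q = (2/3)*Cd*L*sqrt(2g)*H^1.5.
Q = (2/3)*0.626*0.85993*sqrt(2*9.81)*0.23169^1.5 = 0.17728 m^3/s
Therefore the discharge over the weir = 0.17728 m^3/s.


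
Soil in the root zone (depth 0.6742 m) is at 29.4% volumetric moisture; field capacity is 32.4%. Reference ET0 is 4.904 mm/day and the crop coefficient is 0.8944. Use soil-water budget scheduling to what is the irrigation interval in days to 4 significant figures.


Approach: apply soil-water budget scheduling, SMD = (FC-theta)/100*depth*1000; ETc = ET0*Kc; interval = SMD/ETc.
Step 1 — soil moisture deficit:
  SMD = (32.4 - 29.4)/100 * 0.6742 * 1000 = 20.2260 mm
Step 2 — daily crop ET (ETc = ET0*Kc):
  ETc = 4.904 * 0.8944 = 4.38614 mm/day
Step 3 — irrigation interval (SMD/ETc):
  interval = 20.2260 / 4.38614 = 4.611 days
Therefore the irrigation interval = 4.611 days.


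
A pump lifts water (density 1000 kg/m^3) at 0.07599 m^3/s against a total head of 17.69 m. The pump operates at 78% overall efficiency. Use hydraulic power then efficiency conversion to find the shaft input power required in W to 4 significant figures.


Approach: apply hydraulic power then efficiency conversion, P = rho*g*Q*H; P_in = P/eta.
Step 1 — hydraulic power (P = rho*g*Q*H):
  P = 1000 * 9.81 * 0.07599 * 17.69 = 13187.2 W
Step 2 — input power: P_in = P/eta = 13187.2 / 0.78 = 16910 W
Therefore the shaft input power required = 16910 W.


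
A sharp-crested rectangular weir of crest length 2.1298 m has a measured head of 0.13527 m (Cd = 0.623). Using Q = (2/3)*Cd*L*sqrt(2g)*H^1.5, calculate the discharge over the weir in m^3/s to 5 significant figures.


Q = (2/3)*0.623*2.1298*sqrt(2*9.81)*0.13527^1.5 = 0.19493 m^3/s
Therefore the discharge over the weir = 0.19493 m^3/s.


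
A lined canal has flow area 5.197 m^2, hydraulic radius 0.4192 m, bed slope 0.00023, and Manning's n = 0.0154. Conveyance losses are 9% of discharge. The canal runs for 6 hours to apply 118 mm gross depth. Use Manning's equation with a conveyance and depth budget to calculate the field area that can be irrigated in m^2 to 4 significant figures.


Approach: apply Manning's equation with a conveyance and depth budget, Q = (1/n)*A*R^(2/3)*S^(1/2); Q_field = Q*(1-loss); Area = Q_field*t/(d/1000).
Step 1 — canal discharge (Manning's equation):
  Q = (1/0.0154) * 5.197 * 0.4192^(2/3) * 0.00023^(1/2) = 2.86666 m^3/s
Step 2 — delivered flow: Q_field = 2.86666*(1 - 9/100) = 2.60866 m^3/s
Step 3 — volume delivered: V = 2.60866 * 6*3600 = 56347.1 m^3
Step 4 — area served: A = V / (depth/1000) = 56347.1 / 0.118 = 477500 m^2
Therefore the field area that can be irrigated = 477500 m^2.


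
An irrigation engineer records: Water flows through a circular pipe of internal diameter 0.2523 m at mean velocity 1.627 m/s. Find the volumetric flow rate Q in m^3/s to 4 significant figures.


Approach: apply the continuity equation for pipe flow, Q = A * v with A = pi*(D/2)^2.
A = pi*(0.2523/2)^2 = 0.0499947 m^2
Q = 0.0499947 * 1.627 = 0.08134 m^3/s
Therefore the volumetric flow rate Q = 0.08134 m^3/s.


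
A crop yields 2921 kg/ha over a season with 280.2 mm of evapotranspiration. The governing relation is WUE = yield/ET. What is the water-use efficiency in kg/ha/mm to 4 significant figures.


WUE = 2921 / 280.2 = 10.42 kg/ha/mm
Therefore the water-use efficiency = 10.42 kg/ha/mm.


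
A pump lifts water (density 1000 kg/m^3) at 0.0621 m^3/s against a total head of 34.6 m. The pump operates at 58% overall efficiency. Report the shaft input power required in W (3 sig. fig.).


Approach: apply hydraulic power then efficiency conversion, P = rho*g*Q*H; P_in = P/eta.
Step 1 — hydraulic power (P = rho*g*Q*H):
  P = 1000 * 9.81 * 0.0621 * 34.6 = 21078 W
Step 2 — input power: P_in = P/eta = 21078 / 0.58 = 36300 W
Therefore the shaft input power required = 36300 W.


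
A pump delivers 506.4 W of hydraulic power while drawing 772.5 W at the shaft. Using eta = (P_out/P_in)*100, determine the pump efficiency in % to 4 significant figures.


eta = (506.4 / 772.5) * 100 = 65.55 %
Therefore the pump efficiency = 65.55 %.


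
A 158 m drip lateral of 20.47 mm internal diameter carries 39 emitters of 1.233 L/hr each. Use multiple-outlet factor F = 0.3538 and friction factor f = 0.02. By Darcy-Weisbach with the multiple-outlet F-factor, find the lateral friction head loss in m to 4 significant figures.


Approach: apply Darcy-Weisbach with the multiple-outlet F-factor, Q = n*q/(3600*1000) m^3/s; v = Q/A; hf = F*f*(L/D)*(v^2/(2g)).
Q = 39*1.233/(3600*1000) = 1.33575e-05 m^3/s
A = pi*(20.47e-3/2)^2 = 3.29098e-04 m^2, so v = Q/A = 0.0405882 m/s
hf = 0.3538*0.02*(158/0.02047)*(0.0405882^2/(2*9.81)) = 0.004586 m
Therefore the lateral friction head loss = 0.004586 m.


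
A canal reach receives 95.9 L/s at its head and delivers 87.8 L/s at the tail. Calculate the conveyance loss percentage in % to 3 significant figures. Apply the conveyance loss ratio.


Approach: apply the conveyance loss ratio, loss% = ((Q_head - Q_tail)/Q_head)*100.
loss = ((95.9 - 87.8)/95.9)*100 = 8.45 %
Therefore the conveyance loss percentage = 8.45 %.
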